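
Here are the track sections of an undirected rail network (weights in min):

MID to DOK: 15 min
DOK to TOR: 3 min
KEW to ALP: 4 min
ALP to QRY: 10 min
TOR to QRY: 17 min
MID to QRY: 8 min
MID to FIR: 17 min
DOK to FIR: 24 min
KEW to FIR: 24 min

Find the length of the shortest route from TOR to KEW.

31 min

Enumerating some paths:
TOR–DOK–FIR–KEW: 3+24+24 = 51
TOR–DOK–MID–FIR–KEW: 3+15+17+24 = 59
TOR–QRY–ALP–KEW: 17+10+4 = 31
TOR–DOK–MID–QRY–ALP–KEW: 3+15+8+10+4 = 40
The minimum is 31 min via TOR–QRY–ALP–KEW.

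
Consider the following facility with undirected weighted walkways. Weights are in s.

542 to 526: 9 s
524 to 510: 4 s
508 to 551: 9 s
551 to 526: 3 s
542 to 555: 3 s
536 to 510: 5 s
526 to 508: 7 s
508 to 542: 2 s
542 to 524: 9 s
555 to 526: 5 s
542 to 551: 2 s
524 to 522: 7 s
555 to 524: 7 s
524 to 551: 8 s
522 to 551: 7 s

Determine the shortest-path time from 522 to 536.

16 s

Enumerating some paths:
522–524–510–536: 7+4+5 = 16
522–551–524–510–536: 7+8+4+5 = 24
Cheapest is 522–524–510–536 at 16 s.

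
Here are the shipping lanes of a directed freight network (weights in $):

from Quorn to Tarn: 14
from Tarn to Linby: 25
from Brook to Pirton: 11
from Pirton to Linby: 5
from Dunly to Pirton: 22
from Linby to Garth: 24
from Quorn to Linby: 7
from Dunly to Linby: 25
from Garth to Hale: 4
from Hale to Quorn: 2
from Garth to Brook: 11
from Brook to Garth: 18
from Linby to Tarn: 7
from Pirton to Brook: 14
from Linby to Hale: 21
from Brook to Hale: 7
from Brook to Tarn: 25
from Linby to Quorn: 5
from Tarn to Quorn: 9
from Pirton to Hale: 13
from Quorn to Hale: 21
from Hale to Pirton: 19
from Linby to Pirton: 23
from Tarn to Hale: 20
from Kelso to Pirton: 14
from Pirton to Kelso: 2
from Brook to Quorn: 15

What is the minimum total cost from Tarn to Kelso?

$41

Settle nodes by increasing distance from Tarn:
Tarn: 0
Quorn: 9  (via Tarn)
Linby: 16  (via Quorn)
Hale: 20  (via Tarn)
Pirton: 39  (via Linby)
Garth: 40  (via Linby)
Kelso: 41  (via Pirton)
Shortest route: Tarn–Quorn–Linby–Pirton–Kelso = $41.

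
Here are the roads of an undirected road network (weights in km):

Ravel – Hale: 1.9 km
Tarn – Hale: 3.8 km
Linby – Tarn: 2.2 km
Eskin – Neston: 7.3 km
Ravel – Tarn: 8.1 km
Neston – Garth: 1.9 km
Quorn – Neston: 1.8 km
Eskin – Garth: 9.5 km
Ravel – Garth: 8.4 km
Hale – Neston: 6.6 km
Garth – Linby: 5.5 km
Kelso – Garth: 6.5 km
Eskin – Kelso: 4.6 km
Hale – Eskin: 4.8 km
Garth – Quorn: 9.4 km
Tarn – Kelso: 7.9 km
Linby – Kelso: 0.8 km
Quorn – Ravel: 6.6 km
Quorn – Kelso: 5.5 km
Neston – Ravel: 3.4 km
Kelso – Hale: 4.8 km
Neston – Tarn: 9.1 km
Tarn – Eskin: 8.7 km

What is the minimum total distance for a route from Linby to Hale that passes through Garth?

Best Linby to Garth: Linby → Garth costing 5.5
Best Garth to Hale: Garth → Neston → Ravel → Hale costing 7.2
Total via Garth: 5.5 + 7.2 = 12.7 km.

12.7 km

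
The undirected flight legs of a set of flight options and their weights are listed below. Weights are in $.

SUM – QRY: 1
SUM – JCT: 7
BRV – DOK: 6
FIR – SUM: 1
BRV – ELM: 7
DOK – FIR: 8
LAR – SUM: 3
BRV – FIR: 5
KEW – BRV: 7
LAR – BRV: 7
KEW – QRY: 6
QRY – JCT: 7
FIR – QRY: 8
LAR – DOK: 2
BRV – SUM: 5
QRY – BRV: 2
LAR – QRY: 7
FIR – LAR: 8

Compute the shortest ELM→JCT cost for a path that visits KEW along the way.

$27

Shortest ELM→KEW: ELM–BRV–KEW = 14
Shortest KEW→JCT: KEW–QRY–JCT = 13
Total via KEW: 14 + 13 = $27.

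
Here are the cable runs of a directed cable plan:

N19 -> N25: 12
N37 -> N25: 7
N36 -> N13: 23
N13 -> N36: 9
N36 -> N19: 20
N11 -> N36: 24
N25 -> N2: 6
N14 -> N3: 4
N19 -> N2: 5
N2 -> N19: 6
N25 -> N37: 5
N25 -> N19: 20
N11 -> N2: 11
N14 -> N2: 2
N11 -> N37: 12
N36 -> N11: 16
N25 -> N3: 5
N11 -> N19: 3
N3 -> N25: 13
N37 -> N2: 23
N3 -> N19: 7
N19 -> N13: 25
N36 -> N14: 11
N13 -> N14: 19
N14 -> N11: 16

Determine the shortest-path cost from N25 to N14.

56

Enumerating some paths:
N25 - N2 - N19 - N13 - N36 - N14: 6+6+25+9+11 = 57
N25 - N3 - N19 - N13 - N14: 5+7+25+19 = 56
N25 - N3 - N19 - N13 - N36 - N14: 5+7+25+9+11 = 57
N25 - N19 - N13 - N14: 20+25+19 = 64
Cheapest is N25 - N3 - N19 - N13 - N14 at 56.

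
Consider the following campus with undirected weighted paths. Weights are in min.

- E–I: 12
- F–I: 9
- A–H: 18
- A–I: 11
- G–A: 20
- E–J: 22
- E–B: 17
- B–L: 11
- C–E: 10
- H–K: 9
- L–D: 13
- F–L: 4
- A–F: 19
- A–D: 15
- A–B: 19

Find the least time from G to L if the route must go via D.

Best G to D: G–A–D costing 35
Shortest D→L: D–L = 13
Total via D: 35 + 13 = 48 min.

48 min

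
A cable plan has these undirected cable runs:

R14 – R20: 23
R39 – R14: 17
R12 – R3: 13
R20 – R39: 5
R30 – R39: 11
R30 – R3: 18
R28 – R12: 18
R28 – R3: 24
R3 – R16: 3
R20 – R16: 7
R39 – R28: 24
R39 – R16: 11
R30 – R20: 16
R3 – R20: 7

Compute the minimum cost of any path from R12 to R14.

Enumerating some paths:
R12 - R3 - R20 - R39 - R14: 13+7+5+17 = 42
R12 - R3 - R16 - R39 - R14: 13+3+11+17 = 44
R12 - R3 - R20 - R14: 13+7+23 = 43
Cheapest is R12 - R3 - R20 - R39 - R14 at 42.

42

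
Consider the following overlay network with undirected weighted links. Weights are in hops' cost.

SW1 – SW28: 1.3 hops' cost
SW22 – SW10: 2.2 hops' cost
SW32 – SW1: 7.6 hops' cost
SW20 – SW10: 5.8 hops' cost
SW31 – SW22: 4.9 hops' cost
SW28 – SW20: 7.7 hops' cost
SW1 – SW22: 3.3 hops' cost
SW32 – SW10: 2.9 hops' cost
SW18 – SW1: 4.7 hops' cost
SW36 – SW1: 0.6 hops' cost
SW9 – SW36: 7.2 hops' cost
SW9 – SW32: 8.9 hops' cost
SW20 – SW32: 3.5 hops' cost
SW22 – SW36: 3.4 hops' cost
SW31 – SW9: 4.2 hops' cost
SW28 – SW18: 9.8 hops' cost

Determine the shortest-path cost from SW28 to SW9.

9.1 hops' cost

Candidate routes:
SW28 - SW1 - SW36 - SW22 - SW31 - SW9: 1.3+0.6+3.4+4.9+4.2 = 14.4
SW28 - SW1 - SW36 - SW9: 1.3+0.6+7.2 = 9.1
SW28 - SW1 - SW22 - SW31 - SW9: 1.3+3.3+4.9+4.2 = 13.7
The minimum is 9.1 hops' cost via SW28 - SW1 - SW36 - SW9.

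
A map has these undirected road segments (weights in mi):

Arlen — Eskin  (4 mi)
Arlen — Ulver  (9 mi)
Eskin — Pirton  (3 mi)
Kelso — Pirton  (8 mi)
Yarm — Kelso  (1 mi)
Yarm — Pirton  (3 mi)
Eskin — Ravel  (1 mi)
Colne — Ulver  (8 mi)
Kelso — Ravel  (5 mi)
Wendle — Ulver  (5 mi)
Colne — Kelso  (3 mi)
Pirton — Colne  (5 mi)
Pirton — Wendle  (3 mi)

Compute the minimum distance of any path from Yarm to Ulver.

Enumerating some paths:
Yarm–Kelso–Colne–Ulver: 1+3+8 = 12
Yarm–Pirton–Colne–Ulver: 3+5+8 = 16
Yarm–Pirton–Wendle–Ulver: 3+3+5 = 11
Cheapest is Yarm–Pirton–Wendle–Ulver at 11 mi.

11 mi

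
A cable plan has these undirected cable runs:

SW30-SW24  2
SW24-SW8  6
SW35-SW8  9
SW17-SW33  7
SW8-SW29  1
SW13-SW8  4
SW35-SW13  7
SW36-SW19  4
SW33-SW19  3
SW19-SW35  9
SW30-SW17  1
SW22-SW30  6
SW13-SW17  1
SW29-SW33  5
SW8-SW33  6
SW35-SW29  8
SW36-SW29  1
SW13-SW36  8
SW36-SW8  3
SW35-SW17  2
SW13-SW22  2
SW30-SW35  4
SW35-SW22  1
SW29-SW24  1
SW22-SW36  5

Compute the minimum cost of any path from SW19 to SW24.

6

Shortest distances from SW19:
SW19: 0
SW33: 3  (via SW19)
SW36: 4  (via SW19)
SW29: 5  (via SW36)
SW8: 6  (via SW29)
SW24: 6  (via SW29)
Shortest route: SW19 → SW36 → SW29 → SW24 = 6.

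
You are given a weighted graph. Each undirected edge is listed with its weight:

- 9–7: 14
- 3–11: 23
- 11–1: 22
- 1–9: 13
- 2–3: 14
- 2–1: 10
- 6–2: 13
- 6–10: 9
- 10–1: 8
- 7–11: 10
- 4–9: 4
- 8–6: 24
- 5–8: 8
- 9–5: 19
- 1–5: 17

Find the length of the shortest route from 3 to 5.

Candidate routes:
3–2–1–9–5: 14+10+13+19 = 56
3–2–1–5: 14+10+17 = 41
3–2–6–8–5: 14+13+24+8 = 59
3–2–6–10–1–5: 14+13+9+8+17 = 61
The minimum is 41 via 3–2–1–5.

41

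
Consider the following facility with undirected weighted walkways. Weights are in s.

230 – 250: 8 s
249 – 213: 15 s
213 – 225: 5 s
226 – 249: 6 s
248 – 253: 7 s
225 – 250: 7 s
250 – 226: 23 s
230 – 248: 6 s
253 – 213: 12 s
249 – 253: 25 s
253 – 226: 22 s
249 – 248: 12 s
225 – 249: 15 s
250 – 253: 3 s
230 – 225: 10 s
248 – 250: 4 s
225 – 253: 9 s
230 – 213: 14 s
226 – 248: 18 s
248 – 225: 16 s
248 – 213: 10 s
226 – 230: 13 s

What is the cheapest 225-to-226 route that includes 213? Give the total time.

26 s

Best 225 to 213: 225 → 213 costing 5
Shortest 213→226: 213 → 249 → 226 = 21
Total via 213: 5 + 21 = 26 s.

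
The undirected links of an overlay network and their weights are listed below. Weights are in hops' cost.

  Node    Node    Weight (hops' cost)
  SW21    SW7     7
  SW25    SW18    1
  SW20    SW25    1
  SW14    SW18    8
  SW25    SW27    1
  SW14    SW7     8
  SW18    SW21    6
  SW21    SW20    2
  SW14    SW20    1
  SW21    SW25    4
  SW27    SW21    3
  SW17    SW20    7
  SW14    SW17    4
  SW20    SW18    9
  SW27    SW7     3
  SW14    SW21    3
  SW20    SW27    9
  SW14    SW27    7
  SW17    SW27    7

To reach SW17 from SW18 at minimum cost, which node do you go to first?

SW25

Compare a few routes:
SW18–SW25–SW20–SW14–SW17: 1+1+1+4 = 7
SW18–SW25–SW20–SW21–SW14–SW17: 1+1+2+3+4 = 11
SW18–SW25–SW20–SW17: 1+1+7 = 9
SW18–SW25–SW27–SW17: 1+1+7 = 9
Cheapest is SW18–SW25–SW20–SW14–SW17 at 7 hops' cost.
So from SW18 the first move is to SW25.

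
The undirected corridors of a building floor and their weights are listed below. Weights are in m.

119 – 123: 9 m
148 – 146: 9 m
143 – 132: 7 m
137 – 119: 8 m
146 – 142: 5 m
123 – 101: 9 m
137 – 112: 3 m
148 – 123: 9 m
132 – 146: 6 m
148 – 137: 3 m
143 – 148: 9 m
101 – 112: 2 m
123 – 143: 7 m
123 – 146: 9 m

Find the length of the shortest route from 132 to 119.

Enumerating some paths:
132 - 146 - 123 - 119: 6+9+9 = 24
132 - 143 - 123 - 119: 7+7+9 = 23
The minimum is 23 m via 132 - 143 - 123 - 119.

23 m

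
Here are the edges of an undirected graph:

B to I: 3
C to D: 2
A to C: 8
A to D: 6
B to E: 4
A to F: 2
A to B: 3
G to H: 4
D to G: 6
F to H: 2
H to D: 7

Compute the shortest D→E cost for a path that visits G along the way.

Shortest D→G: D → G = 6
Best G to E: G → H → F → A → B → E costing 15
Total via G: 6 + 15 = 21.

21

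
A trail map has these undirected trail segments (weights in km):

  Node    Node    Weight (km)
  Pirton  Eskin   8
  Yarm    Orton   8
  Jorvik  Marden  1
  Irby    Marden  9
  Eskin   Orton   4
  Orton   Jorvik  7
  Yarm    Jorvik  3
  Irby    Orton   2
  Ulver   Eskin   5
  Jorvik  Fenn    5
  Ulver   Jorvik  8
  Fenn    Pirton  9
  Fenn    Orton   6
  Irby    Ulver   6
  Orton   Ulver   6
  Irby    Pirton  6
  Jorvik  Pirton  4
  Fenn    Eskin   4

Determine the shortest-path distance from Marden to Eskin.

Shortest distances from Marden:
Marden: 0
Jorvik: 1  (via Marden)
Yarm: 4  (via Jorvik)
Pirton: 5  (via Jorvik)
Fenn: 6  (via Jorvik)
Orton: 8  (via Jorvik)
Ulver: 9  (via Jorvik)
Irby: 9  (via Marden)
Eskin: 10  (via Fenn)
Shortest route: Marden–Jorvik–Fenn–Eskin = 10 km.

10 km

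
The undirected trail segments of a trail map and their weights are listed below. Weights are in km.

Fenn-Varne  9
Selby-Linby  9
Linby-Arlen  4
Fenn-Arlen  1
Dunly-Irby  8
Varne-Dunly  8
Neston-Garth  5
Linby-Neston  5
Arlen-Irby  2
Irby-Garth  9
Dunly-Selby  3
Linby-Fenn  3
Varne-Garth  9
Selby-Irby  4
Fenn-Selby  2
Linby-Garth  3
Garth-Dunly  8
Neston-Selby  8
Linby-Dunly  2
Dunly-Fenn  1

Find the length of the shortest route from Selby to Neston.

8 km

Settle nodes by increasing distance from Selby:
Selby: 0
Fenn: 2  (via Selby)
Dunly: 3  (via Selby)
Arlen: 3  (via Fenn)
Irby: 4  (via Selby)
Linby: 5  (via Fenn)
Neston: 8  (via Selby)
Shortest route: Selby → Neston = 8 km.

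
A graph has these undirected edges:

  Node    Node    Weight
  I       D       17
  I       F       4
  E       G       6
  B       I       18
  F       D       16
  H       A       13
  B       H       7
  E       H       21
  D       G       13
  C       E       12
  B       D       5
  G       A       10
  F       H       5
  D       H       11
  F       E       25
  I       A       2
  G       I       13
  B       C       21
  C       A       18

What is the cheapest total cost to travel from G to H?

21

Enumerating some paths:
G - A - I - F - H: 10+2+4+5 = 21
G - D - H: 13+11 = 24
G - A - H: 10+13 = 23
G - I - F - H: 13+4+5 = 22
The minimum is 21 via G - A - I - F - H.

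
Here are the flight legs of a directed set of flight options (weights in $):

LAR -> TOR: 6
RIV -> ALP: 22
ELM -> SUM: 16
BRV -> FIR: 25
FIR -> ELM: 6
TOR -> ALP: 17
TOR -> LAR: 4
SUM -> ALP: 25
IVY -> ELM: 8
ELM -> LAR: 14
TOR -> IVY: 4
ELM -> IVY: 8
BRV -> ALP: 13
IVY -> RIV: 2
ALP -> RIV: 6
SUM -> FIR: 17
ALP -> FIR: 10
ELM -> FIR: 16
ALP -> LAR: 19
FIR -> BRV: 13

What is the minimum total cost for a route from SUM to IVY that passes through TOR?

Shortest SUM→TOR: SUM–FIR–ELM–LAR–TOR = 43
Shortest TOR→IVY: TOR–IVY = 4
Total via TOR: 43 + 4 = $47.

$47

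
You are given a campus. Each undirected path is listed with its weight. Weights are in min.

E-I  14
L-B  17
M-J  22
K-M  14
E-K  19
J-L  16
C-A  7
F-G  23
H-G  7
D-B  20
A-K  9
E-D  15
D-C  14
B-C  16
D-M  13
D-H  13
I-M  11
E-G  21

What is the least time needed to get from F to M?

Settle nodes by increasing distance from F:
F: 0
G: 23  (via F)
H: 30  (via G)
D: 43  (via H)
E: 44  (via G)
M: 56  (via D)
Shortest route: F → G → H → D → M = 56 min.

56 min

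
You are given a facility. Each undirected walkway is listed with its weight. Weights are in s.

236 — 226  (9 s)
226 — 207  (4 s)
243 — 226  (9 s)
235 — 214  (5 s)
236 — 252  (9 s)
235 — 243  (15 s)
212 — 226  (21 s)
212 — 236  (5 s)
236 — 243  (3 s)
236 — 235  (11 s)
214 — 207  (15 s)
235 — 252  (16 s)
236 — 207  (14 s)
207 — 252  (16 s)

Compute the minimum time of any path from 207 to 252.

Settle nodes by increasing distance from 207:
207: 0
226: 4  (via 207)
236: 13  (via 226)
243: 13  (via 226)
214: 15  (via 207)
252: 16  (via 207)
Shortest route: 207–252 = 16 s.

16 s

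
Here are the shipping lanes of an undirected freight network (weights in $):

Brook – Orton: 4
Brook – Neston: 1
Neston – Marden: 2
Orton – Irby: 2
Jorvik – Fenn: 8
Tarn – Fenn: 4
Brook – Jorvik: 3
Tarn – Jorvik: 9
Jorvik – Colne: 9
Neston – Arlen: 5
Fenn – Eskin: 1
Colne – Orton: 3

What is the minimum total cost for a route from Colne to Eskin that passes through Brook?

$19

Best Colne to Brook: Colne–Orton–Brook costing 7
Best Brook to Eskin: Brook–Jorvik–Fenn–Eskin costing 12
Total via Brook: 7 + 12 = $19.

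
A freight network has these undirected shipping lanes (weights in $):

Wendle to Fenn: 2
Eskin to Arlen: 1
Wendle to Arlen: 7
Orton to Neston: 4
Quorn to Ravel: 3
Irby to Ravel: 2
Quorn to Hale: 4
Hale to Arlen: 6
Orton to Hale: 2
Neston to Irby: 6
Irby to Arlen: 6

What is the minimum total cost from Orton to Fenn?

Shortest distances from Orton:
Orton: 0
Hale: 2  (via Orton)
Neston: 4  (via Orton)
Quorn: 6  (via Hale)
Arlen: 8  (via Hale)
Ravel: 9  (via Quorn)
Eskin: 9  (via Arlen)
Irby: 10  (via Neston)
Wendle: 15  (via Arlen)
Fenn: 17  (via Wendle)
Shortest route: Orton–Hale–Arlen–Wendle–Fenn = $17.

$17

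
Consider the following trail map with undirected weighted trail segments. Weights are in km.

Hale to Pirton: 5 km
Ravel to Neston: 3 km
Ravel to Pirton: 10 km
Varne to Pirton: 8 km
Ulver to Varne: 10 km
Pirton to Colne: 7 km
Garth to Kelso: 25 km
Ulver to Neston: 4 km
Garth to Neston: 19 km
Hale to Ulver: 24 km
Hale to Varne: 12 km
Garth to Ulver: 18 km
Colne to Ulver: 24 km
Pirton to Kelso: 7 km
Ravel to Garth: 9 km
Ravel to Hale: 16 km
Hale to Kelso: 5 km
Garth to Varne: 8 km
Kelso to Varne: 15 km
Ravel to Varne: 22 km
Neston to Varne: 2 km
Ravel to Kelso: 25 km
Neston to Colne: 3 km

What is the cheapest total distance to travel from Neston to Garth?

Enumerating some paths:
Neston - Ravel - Garth: 3+9 = 12
Neston - Garth: 19 = 19
Neston - Ulver - Garth: 4+18 = 22
Neston - Varne - Garth: 2+8 = 10
The minimum is 10 km via Neston - Varne - Garth.

10 km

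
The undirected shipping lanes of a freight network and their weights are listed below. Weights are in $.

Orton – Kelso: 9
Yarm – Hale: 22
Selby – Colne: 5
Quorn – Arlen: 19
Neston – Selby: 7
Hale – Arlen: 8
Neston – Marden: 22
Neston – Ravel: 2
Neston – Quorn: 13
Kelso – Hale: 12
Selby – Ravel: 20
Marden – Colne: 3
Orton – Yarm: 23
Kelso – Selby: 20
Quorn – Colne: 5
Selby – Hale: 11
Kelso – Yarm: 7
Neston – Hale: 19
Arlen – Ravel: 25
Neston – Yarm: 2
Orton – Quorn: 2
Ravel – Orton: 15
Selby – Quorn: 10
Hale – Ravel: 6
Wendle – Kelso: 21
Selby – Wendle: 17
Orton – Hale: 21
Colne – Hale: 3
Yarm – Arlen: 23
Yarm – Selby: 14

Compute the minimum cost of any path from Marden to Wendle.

$25

Compare a few routes:
Marden - Colne - Hale - Ravel - Neston - Selby - Wendle: 3+3+6+2+7+17 = 38
Marden - Colne - Hale - Selby - Wendle: 3+3+11+17 = 34
Marden - Colne - Quorn - Selby - Wendle: 3+5+10+17 = 35
Marden - Colne - Selby - Wendle: 3+5+17 = 25
Cheapest is Marden - Colne - Selby - Wendle at $25.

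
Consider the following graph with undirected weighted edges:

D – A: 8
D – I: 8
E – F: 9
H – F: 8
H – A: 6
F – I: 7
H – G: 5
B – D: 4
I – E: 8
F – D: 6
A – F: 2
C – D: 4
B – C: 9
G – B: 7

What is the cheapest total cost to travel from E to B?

19

Compare a few routes:
E–I–D–B: 8+8+4 = 20
E–F–D–B: 9+6+4 = 19
The minimum is 19 via E–F–D–B.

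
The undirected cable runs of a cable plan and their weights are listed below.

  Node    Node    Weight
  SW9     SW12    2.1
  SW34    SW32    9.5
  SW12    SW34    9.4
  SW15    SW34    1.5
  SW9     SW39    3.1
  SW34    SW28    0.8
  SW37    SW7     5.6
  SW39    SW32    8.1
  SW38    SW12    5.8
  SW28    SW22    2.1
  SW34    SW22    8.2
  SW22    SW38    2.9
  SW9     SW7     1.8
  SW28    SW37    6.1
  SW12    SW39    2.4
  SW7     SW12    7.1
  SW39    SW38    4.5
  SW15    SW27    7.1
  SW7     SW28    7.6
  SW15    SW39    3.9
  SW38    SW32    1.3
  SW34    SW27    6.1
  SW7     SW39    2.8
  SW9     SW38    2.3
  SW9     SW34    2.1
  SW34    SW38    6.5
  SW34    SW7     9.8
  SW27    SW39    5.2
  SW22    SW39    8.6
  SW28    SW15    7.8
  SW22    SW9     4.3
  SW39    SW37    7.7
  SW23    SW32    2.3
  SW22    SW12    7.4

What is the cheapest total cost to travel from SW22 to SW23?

Compare a few routes:
SW22 → SW28 → SW34 → SW9 → SW38 → SW32 → SW23: 2.1+0.8+2.1+2.3+1.3+2.3 = 10.9
SW22 → SW9 → SW38 → SW32 → SW23: 4.3+2.3+1.3+2.3 = 10.2
SW22 → SW38 → SW32 → SW23: 2.9+1.3+2.3 = 6.5
The minimum is 6.5 via SW22 → SW38 → SW32 → SW23.

6.5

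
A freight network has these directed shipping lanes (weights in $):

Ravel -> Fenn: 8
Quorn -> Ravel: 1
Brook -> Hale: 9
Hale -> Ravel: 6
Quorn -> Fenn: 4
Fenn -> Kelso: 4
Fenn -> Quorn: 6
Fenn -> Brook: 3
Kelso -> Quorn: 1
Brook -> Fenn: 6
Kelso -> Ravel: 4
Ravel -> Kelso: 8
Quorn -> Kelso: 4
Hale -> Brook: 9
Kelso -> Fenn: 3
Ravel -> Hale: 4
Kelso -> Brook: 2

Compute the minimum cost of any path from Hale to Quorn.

$15

Enumerating some paths:
Hale → Ravel → Fenn → Quorn: 6+8+6 = 20
Hale → Ravel → Kelso → Quorn: 6+8+1 = 15
Hale → Ravel → Fenn → Kelso → Quorn: 6+8+4+1 = 19
Hale → Brook → Fenn → Kelso → Quorn: 9+6+4+1 = 20
Cheapest is Hale → Ravel → Kelso → Quorn at $15.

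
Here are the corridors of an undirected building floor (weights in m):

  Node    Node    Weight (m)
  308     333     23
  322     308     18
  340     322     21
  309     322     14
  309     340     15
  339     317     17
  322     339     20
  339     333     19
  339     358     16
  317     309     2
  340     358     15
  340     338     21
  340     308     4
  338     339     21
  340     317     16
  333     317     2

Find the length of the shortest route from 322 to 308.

Enumerating some paths:
322 → 309 → 340 → 308: 14+15+4 = 33
322 → 309 → 317 → 340 → 308: 14+2+16+4 = 36
322 → 340 → 308: 21+4 = 25
322 → 308: 18 = 18
The minimum is 18 m via 322 → 308.

18 m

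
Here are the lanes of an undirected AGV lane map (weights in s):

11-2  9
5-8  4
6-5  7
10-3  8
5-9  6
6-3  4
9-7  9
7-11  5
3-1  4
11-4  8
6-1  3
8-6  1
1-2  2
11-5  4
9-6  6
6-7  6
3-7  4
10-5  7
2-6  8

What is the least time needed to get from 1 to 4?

19 s

Running Dijkstra from 1:
1: 0
2: 2  (via 1)
6: 3  (via 1)
3: 4  (via 1)
8: 4  (via 6)
5: 8  (via 8)
7: 8  (via 3)
9: 9  (via 6)
11: 11  (via 2)
10: 12  (via 3)
4: 19  (via 11)
Shortest route: 1 → 2 → 11 → 4 = 19 s.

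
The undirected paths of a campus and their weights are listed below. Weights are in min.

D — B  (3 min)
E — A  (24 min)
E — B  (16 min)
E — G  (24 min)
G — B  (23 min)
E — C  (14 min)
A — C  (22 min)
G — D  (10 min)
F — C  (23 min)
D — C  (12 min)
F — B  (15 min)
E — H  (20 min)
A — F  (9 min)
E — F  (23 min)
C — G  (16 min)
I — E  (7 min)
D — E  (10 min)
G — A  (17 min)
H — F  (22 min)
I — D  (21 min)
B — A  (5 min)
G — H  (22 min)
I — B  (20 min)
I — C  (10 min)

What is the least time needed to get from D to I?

Running Dijkstra from D:
D: 0
B: 3  (via D)
A: 8  (via B)
E: 10  (via D)
G: 10  (via D)
C: 12  (via D)
F: 17  (via A)
I: 17  (via E)
Shortest route: D–E–I = 17 min.

17 min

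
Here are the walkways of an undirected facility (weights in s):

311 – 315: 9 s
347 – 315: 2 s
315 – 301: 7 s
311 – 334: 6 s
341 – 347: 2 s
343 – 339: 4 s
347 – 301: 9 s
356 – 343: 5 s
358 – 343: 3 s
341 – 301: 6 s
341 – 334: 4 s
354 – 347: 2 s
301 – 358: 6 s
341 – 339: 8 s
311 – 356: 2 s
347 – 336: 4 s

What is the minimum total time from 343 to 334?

Compare a few routes:
343 - 356 - 311 - 334: 5+2+6 = 13
343 - 339 - 341 - 334: 4+8+4 = 16
343 - 358 - 301 - 341 - 334: 3+6+6+4 = 19
343 - 358 - 301 - 315 - 347 - 341 - 334: 3+6+7+2+2+4 = 24
The minimum is 13 s via 343 - 356 - 311 - 334.

13 s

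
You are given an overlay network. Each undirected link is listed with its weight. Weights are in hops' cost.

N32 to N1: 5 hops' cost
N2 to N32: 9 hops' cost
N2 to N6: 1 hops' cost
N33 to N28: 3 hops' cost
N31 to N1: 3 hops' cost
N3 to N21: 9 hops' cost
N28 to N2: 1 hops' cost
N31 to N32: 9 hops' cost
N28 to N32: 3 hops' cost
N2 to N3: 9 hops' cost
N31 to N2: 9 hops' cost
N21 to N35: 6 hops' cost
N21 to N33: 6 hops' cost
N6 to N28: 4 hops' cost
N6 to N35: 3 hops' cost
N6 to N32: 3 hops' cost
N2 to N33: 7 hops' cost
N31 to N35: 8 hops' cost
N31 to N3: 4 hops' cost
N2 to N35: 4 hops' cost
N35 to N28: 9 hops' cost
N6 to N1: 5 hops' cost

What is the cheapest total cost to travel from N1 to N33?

10 hops' cost

Settle nodes by increasing distance from N1:
N1: 0
N31: 3  (via N1)
N32: 5  (via N1)
N6: 5  (via N1)
N2: 6  (via N6)
N3: 7  (via N31)
N28: 7  (via N2)
N35: 8  (via N6)
N33: 10  (via N28)
Shortest route: N1–N6–N2–N28–N33 = 10 hops' cost.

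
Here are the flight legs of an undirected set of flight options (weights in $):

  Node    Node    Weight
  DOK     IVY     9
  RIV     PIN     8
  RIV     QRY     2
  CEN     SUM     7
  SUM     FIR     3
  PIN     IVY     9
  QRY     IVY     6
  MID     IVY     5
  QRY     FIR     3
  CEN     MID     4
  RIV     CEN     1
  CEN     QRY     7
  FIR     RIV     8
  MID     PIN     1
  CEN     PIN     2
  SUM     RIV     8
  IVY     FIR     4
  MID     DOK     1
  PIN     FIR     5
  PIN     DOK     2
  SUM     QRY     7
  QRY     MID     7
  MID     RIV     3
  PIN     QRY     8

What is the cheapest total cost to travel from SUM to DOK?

Enumerating some paths:
SUM–CEN–PIN–MID–DOK: 7+2+1+1 = 11
SUM–CEN–PIN–DOK: 7+2+2 = 11
SUM–FIR–PIN–DOK: 3+5+2 = 10
The minimum is $10 via SUM–FIR–PIN–DOK.

$10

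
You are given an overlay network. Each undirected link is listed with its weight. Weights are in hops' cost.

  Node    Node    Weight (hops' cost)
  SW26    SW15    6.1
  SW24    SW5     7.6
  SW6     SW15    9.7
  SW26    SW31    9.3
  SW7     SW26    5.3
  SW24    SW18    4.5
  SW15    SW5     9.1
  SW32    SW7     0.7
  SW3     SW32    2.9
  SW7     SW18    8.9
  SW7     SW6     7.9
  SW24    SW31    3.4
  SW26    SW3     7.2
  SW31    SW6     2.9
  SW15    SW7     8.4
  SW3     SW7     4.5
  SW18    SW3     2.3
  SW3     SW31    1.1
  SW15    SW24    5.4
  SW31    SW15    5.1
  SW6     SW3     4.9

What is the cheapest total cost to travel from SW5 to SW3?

12.1 hops' cost

Shortest distances from SW5:
SW5: 0
SW24: 7.6  (via SW5)
SW15: 9.1  (via SW5)
SW31: 11  (via SW24)
SW18: 12.1  (via SW24)
SW3: 12.1  (via SW31)
Shortest route: SW5–SW24–SW31–SW3 = 12.1 hops' cost.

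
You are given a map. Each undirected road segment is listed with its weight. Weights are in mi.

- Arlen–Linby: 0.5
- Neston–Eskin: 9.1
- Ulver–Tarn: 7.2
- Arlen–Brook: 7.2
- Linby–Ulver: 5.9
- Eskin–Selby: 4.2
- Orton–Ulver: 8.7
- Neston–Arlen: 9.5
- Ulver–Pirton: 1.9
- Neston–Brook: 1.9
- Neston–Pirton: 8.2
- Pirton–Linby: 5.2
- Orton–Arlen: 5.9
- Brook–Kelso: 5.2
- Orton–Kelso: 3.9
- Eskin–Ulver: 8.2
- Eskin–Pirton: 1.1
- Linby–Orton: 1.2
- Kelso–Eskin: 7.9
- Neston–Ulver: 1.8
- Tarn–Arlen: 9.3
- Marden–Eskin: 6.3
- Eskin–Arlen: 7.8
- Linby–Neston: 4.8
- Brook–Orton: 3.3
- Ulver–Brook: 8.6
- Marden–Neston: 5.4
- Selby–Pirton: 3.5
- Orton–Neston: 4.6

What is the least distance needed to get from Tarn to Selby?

12.6 mi

Settle nodes by increasing distance from Tarn:
Tarn: 0
Ulver: 7.2  (via Tarn)
Neston: 9  (via Ulver)
Pirton: 9.1  (via Ulver)
Arlen: 9.3  (via Tarn)
Linby: 9.8  (via Arlen)
Eskin: 10.2  (via Pirton)
Brook: 10.9  (via Neston)
Orton: 11  (via Linby)
Selby: 12.6  (via Pirton)
Shortest route: Tarn–Ulver–Pirton–Selby = 12.6 mi.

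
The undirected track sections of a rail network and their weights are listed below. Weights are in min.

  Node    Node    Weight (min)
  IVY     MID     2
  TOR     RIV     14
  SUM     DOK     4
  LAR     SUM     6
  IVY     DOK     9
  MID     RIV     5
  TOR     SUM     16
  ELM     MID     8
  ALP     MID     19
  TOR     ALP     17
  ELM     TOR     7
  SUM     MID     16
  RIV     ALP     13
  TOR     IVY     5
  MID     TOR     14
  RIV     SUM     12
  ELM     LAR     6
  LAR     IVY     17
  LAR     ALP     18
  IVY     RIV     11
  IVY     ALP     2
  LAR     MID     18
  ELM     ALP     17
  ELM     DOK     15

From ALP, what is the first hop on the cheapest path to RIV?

Enumerating some paths:
ALP - RIV: 13 = 13
ALP - IVY - TOR - RIV: 2+5+14 = 21
ALP - IVY - RIV: 2+11 = 13
ALP - IVY - MID - RIV: 2+2+5 = 9
The minimum is 9 min via ALP - IVY - MID - RIV.
So from ALP the first move is to IVY.

IVY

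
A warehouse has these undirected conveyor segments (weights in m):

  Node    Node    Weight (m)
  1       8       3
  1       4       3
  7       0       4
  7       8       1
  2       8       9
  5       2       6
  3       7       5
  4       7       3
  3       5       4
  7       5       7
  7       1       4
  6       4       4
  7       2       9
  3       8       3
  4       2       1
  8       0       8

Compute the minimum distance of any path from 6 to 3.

Candidate routes:
6 - 4 - 7 - 3: 4+3+5 = 12
6 - 4 - 7 - 8 - 3: 4+3+1+3 = 11
6 - 4 - 1 - 8 - 3: 4+3+3+3 = 13
The minimum is 11 m via 6 - 4 - 7 - 8 - 3.

11 m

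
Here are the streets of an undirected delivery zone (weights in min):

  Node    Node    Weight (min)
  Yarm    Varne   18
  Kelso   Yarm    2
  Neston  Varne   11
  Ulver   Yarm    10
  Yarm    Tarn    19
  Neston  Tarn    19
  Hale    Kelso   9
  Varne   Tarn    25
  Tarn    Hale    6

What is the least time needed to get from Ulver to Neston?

Settle nodes by increasing distance from Ulver:
Ulver: 0
Yarm: 10  (via Ulver)
Kelso: 12  (via Yarm)
Hale: 21  (via Kelso)
Tarn: 27  (via Hale)
Varne: 28  (via Yarm)
Neston: 39  (via Varne)
Shortest route: Ulver–Yarm–Varne–Neston = 39 min.

39 min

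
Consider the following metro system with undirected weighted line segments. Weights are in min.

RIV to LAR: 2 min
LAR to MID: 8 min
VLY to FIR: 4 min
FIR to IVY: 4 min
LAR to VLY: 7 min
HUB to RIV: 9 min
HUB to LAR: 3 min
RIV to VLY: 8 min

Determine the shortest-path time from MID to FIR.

Settle nodes by increasing distance from MID:
MID: 0
LAR: 8  (via MID)
RIV: 10  (via LAR)
HUB: 11  (via LAR)
VLY: 15  (via LAR)
FIR: 19  (via VLY)
Shortest route: MID–LAR–VLY–FIR = 19 min.

19 min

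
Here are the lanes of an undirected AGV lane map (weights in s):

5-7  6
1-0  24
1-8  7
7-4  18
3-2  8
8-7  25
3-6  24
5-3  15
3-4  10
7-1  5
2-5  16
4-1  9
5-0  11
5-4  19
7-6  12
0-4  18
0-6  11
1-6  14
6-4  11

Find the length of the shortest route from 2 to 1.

27 s

Candidate routes:
2–3–4–1: 8+10+9 = 27
2–3–4–7–1: 8+10+18+5 = 41
2–3–5–7–1: 8+15+6+5 = 34
The minimum is 27 s via 2–3–4–1.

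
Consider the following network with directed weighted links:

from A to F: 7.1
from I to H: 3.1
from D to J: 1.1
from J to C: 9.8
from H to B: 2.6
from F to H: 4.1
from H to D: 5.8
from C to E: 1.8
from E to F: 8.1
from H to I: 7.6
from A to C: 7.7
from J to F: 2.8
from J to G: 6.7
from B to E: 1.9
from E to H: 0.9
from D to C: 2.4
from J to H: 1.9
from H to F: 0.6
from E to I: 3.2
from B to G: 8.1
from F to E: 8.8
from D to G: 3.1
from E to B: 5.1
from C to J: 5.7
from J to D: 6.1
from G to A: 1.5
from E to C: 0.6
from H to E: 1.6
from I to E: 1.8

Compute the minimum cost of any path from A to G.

19.3

Shortest distances from A:
A: 0
F: 7.1  (via A)
C: 7.7  (via A)
E: 9.5  (via C)
H: 10.4  (via E)
I: 12.7  (via E)
B: 13  (via H)
J: 13.4  (via C)
D: 16.2  (via H)
G: 19.3  (via D)
Shortest route: A–C–E–H–D–G = 19.3.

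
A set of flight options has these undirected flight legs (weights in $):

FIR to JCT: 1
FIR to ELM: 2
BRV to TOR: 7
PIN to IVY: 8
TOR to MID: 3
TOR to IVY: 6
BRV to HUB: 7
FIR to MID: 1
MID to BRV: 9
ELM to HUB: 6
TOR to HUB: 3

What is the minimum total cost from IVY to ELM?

$12

Compare a few routes:
IVY–TOR–HUB–ELM: 6+3+6 = 15
IVY–TOR–MID–FIR–ELM: 6+3+1+2 = 12
IVY–TOR–BRV–MID–FIR–ELM: 6+7+9+1+2 = 25
Cheapest is IVY–TOR–MID–FIR–ELM at $12.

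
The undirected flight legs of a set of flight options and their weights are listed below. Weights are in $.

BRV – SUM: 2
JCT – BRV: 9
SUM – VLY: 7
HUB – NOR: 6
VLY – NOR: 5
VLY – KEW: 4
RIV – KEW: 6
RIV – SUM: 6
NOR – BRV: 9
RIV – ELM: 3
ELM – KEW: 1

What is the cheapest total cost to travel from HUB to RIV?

$19

Shortest distances from HUB:
HUB: 0
NOR: 6  (via HUB)
VLY: 11  (via NOR)
BRV: 15  (via NOR)
KEW: 15  (via VLY)
ELM: 16  (via KEW)
SUM: 17  (via BRV)
RIV: 19  (via ELM)
Shortest route: HUB–NOR–VLY–KEW–ELM–RIV = $19.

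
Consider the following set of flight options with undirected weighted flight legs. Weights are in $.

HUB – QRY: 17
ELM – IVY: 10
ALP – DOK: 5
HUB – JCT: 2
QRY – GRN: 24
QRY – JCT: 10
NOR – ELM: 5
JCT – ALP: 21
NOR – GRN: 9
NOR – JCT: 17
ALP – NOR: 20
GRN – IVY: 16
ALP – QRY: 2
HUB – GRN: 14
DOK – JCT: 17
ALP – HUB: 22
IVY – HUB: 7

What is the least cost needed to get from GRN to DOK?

$31

Compare a few routes:
GRN → QRY → ALP → DOK: 24+2+5 = 31
GRN → HUB → JCT → QRY → ALP → DOK: 14+2+10+2+5 = 33
GRN → HUB → JCT → DOK: 14+2+17 = 33
The minimum is $31 via GRN → QRY → ALP → DOK.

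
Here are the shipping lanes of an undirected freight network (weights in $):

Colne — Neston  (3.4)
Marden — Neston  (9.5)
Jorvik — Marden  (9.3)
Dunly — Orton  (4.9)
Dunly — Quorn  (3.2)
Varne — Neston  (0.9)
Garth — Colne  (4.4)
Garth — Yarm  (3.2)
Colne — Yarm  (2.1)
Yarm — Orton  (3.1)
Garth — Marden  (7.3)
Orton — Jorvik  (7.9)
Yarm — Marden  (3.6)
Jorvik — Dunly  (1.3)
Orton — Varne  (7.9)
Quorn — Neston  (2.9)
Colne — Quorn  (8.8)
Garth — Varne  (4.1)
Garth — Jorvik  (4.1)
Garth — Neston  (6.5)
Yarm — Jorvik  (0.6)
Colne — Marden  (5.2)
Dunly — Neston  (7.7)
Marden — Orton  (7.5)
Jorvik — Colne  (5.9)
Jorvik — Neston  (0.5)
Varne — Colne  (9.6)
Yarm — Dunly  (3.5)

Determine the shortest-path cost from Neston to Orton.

Shortest distances from Neston:
Neston: 0
Jorvik: 0.5  (via Neston)
Varne: 0.9  (via Neston)
Yarm: 1.1  (via Jorvik)
Dunly: 1.8  (via Jorvik)
Quorn: 2.9  (via Neston)
Colne: 3.2  (via Yarm)
Orton: 4.2  (via Yarm)
Shortest route: Neston → Jorvik → Yarm → Orton = $4.2.

$4.2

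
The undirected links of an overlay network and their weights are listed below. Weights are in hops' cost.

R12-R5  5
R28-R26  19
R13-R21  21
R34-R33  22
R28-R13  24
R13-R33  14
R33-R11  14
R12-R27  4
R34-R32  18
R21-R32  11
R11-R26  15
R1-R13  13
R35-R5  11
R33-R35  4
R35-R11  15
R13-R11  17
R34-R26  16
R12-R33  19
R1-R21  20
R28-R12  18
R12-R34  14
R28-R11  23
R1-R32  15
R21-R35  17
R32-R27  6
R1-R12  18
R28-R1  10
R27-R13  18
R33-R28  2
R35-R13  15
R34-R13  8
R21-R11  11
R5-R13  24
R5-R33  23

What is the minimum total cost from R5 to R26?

Running Dijkstra from R5:
R5: 0
R12: 5  (via R5)
R27: 9  (via R12)
R35: 11  (via R5)
R33: 15  (via R35)
R32: 15  (via R27)
R28: 17  (via R33)
R34: 19  (via R12)
R1: 23  (via R12)
R13: 24  (via R5)
R11: 26  (via R35)
R21: 26  (via R32)
R26: 35  (via R34)
Shortest route: R5 → R12 → R34 → R26 = 35 hops' cost.

35 hops' cost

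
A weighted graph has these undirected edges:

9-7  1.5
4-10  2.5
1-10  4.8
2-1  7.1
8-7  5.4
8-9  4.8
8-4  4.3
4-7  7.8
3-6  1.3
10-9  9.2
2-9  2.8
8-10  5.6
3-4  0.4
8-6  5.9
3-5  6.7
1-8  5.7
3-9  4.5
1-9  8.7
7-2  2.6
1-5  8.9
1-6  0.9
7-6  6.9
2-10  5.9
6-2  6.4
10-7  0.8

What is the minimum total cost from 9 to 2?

2.8

Candidate routes:
9 - 2: 2.8 = 2.8
9 - 7 - 2: 1.5+2.6 = 4.1
Cheapest is 9 - 2 at 2.8.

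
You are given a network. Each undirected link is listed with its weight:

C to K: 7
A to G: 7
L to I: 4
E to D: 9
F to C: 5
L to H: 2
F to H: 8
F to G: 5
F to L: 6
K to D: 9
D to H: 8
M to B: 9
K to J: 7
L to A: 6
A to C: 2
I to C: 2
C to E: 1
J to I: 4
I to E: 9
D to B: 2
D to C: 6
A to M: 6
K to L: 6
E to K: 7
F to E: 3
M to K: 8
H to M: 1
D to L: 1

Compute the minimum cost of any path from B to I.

7

Enumerating some paths:
B–D–C–I: 2+6+2 = 10
B–D–L–A–C–I: 2+1+6+2+2 = 13
B–D–L–I: 2+1+4 = 7
Cheapest is B–D–L–I at 7.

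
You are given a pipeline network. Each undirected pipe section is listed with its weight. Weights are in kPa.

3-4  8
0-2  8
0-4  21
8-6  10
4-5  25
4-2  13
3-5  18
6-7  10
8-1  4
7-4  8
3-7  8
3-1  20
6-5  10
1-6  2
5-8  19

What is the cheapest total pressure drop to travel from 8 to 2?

37 kPa

Compare a few routes:
8 - 1 - 6 - 7 - 4 - 2: 4+2+10+8+13 = 37
8 - 6 - 7 - 4 - 2: 10+10+8+13 = 41
Cheapest is 8 - 1 - 6 - 7 - 4 - 2 at 37 kPa.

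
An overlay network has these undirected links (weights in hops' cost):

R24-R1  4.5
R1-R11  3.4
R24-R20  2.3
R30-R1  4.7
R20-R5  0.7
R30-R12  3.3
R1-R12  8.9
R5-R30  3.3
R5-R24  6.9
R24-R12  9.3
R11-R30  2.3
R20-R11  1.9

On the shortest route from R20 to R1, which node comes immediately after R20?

R11

Enumerating some paths:
R20–R11–R1: 1.9+3.4 = 5.3
R20–R24–R1: 2.3+4.5 = 6.8
Cheapest is R20–R11–R1 at 5.3 hops' cost.
So from R20 the first move is to R11.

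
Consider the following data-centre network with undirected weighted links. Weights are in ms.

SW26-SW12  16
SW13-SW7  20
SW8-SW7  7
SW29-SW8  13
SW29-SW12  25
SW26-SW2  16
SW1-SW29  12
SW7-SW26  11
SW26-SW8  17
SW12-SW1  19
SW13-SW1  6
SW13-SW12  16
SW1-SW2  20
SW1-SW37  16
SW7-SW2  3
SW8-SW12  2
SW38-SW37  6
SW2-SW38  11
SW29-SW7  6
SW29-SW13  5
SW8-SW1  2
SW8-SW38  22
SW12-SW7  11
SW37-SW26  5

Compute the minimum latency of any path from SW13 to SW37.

22 ms

Running Dijkstra from SW13:
SW13: 0
SW29: 5  (via SW13)
SW1: 6  (via SW13)
SW8: 8  (via SW1)
SW12: 10  (via SW8)
SW7: 11  (via SW29)
SW2: 14  (via SW7)
SW26: 22  (via SW7)
SW37: 22  (via SW1)
Shortest route: SW13–SW1–SW37 = 22 ms.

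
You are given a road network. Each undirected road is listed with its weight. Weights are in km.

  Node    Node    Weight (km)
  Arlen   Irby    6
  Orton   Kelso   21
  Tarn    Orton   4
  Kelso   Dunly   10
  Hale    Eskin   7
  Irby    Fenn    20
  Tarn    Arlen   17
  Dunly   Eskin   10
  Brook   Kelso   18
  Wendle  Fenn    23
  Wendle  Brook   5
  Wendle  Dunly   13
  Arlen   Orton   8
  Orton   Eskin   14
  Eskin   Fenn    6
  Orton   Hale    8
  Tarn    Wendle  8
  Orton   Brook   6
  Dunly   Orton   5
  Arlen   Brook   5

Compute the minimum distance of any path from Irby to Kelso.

29 km

Settle nodes by increasing distance from Irby:
Irby: 0
Arlen: 6  (via Irby)
Brook: 11  (via Arlen)
Orton: 14  (via Arlen)
Wendle: 16  (via Brook)
Tarn: 18  (via Orton)
Dunly: 19  (via Orton)
Fenn: 20  (via Irby)
Hale: 22  (via Orton)
Eskin: 26  (via Fenn)
Kelso: 29  (via Brook)
Shortest route: Irby → Arlen → Brook → Kelso = 29 km.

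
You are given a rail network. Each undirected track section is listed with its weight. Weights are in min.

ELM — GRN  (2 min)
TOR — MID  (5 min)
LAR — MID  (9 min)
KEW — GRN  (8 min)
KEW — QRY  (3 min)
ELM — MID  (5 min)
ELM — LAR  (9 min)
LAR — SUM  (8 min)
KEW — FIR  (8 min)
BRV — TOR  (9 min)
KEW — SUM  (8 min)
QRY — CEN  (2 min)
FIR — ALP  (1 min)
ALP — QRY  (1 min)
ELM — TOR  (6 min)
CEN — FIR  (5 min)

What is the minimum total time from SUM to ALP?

Settle nodes by increasing distance from SUM:
SUM: 0
KEW: 8  (via SUM)
LAR: 8  (via SUM)
QRY: 11  (via KEW)
ALP: 12  (via QRY)
Shortest route: SUM–KEW–QRY–ALP = 12 min.

12 min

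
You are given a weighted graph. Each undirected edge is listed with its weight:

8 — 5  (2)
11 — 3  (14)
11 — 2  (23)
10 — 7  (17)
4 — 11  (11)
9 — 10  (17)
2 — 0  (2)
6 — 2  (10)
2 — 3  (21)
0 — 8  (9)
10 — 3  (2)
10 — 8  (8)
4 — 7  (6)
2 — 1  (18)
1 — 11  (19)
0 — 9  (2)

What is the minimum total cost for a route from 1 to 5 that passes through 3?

Shortest 1→3: 1–11–3 = 33
Shortest 3→5: 3–10–8–5 = 12
Total via 3: 33 + 12 = 45.

45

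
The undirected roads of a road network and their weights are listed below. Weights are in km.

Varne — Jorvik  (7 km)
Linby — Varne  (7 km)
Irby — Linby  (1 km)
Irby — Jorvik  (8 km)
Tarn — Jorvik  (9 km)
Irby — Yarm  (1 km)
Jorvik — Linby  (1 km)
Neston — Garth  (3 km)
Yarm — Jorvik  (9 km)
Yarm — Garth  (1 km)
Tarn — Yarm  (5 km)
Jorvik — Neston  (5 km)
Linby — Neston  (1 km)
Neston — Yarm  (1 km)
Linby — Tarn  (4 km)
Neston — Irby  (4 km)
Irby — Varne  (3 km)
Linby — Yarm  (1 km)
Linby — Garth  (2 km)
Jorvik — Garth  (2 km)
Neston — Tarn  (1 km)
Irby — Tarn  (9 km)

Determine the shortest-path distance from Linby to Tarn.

2 km

Compare a few routes:
Linby–Neston–Tarn: 1+1 = 2
Linby–Yarm–Neston–Tarn: 1+1+1 = 3
Cheapest is Linby–Neston–Tarn at 2 km.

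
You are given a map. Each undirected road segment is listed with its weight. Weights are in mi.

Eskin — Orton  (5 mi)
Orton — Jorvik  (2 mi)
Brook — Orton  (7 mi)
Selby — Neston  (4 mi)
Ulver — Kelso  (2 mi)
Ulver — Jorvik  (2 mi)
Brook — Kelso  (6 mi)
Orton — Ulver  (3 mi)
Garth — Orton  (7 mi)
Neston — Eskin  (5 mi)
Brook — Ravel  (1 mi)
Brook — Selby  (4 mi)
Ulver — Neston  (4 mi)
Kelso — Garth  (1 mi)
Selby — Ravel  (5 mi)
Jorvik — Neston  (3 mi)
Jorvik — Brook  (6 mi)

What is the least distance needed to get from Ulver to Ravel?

9 mi

Enumerating some paths:
Ulver–Orton–Brook–Ravel: 3+7+1 = 11
Ulver–Kelso–Brook–Ravel: 2+6+1 = 9
Ulver–Jorvik–Orton–Brook–Ravel: 2+2+7+1 = 12
The minimum is 9 mi via Ulver–Kelso–Brook–Ravel.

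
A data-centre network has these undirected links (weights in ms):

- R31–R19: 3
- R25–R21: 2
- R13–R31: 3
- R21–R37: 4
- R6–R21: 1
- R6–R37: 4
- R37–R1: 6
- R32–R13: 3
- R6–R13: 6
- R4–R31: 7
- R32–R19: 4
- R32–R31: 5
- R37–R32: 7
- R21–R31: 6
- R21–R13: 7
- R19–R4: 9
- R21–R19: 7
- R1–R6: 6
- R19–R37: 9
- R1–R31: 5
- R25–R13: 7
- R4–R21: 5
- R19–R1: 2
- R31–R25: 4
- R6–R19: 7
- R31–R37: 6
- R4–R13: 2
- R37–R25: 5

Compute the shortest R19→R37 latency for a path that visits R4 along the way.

Best R19 to R4: R19–R31–R13–R4 costing 8
Best R4 to R37: R4–R21–R37 costing 9
Total via R4: 8 + 9 = 17 ms.

17 ms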